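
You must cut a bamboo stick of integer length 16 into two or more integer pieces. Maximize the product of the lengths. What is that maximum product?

Let f[k] be the best product for length k (with at least one cut). For each first piece i, the rest contributes max(k−i, f[k−i]).
f[2] = 1*max(1,0) = 1*1 = 1
f[3] = 1*max(2,1) = 1*2 = 2
f[4] = 2*max(2,1) = 2*2 = 4
f[5] = 2*max(3,2) = 2*3 = 6
f[6] = 3*max(3,2) = 3*3 = 9
f[7] = 2*max(5,6) = 2*6 = 12
f[8] = 2*max(6,9) = 2*9 = 18
f[9] = 3*max(6,9) = 3*9 = 27
f[10] = 2*max(8,18) = 2*18 = 36
f[11] = 2*max(9,27) = 2*27 = 54
f[12] = 3*max(9,27) = 3*27 = 81
f[13] = 2*max(11,54) = 2*54 = 108
f[14] = 2*max(12,81) = 2*81 = 162
f[15] = 3*max(12,81) = 3*81 = 243
f[16] = 2*max(14,162) = 2*162 = 324
One optimal split: 3 + 3 + 3 + 3 + 2 + 2; product 3*3*3*3*2*2 = 324.

324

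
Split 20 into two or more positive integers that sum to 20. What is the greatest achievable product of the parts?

Let prod[k] be the best product for length k (with at least one cut). For each first piece i, the rest contributes max(k−i, prod[k−i]).
prod[2] = 1*max(1,0) = 1*1 = 1
prod[3] = 1*max(2,1) = 1*2 = 2
prod[4] = 2*max(2,1) = 2*2 = 4
prod[5] = 2*max(3,2) = 2*3 = 6
prod[6] = 3*max(3,2) = 3*3 = 9
prod[7] = 2*max(5,6) = 2*6 = 12
prod[8] = 2*max(6,9) = 2*9 = 18
prod[9] = 3*max(6,9) = 3*9 = 27
prod[10] = 2*max(8,18) = 2*18 = 36
prod[11] = 2*max(9,27) = 2*27 = 54
prod[12] = 3*max(9,27) = 3*27 = 81
prod[13] = 2*max(11,54) = 2*54 = 108
prod[14] = 2*max(12,81) = 2*81 = 162
prod[15] = 3*max(12,81) = 3*81 = 243
prod[16] = 2*max(14,162) = 2*162 = 324
prod[17] = 2*max(15,243) = 2*243 = 486
prod[18] = 3*max(15,243) = 3*243 = 729
prod[19] = 2*max(17,486) = 2*486 = 972
prod[20] = 2*max(18,729) = 2*729 = 1458
One optimal split: 3 + 3 + 3 + 3 + 3 + 3 + 2; product 3*3*3*3*3*3*2 = 1458.

1458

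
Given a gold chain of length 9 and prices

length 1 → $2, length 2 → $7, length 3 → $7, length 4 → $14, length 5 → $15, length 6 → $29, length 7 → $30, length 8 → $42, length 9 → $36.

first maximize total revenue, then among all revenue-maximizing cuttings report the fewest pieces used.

2

Consider every possible first cut. r[k] is the best of p[i]+r[k−i] over all sellable i≤k.
r[1] = 2
r[2] = max(2+2, 7+0) = 7
r[3] = max(2+7, 7+2, 7+0) = 9
r[4] = max(2+9, 7+7, 7+2, 14+0) = 14
r[5] = max(2+14, 7+9, 7+7, 14+2, 15+0) = 16
r[6] = max(2+16, 7+14, 7+9, 14+7, 15+2, 29+0) = 29
r[7] = max(2+29, 7+16, 7+14, …, 29+2, 30+0) = 31
r[8] = max(2+31, 7+29, 7+16, …, 30+2, 42+0) = 42
r[9] = max(2+42, 7+31, 7+29, …, 42+2, 36+0) = 44
Maximum revenue is $44.
Now minimize piece count subject to staying optimal: for each k, pieces[k] = 1 + min over i with p[i]+r[k−i]=r[k] of pieces[k−i].
pieces[6] = 1
pieces[7] = 2
pieces[8] = 1
pieces[9] = 2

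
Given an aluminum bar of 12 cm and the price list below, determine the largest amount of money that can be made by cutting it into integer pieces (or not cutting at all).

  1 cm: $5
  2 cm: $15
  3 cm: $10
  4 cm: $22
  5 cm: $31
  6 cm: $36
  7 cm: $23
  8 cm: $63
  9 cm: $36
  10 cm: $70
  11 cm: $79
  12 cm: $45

93

Build v[k] bottom-up: v[k] = max over allowed piece i of (p[i] + v[k−i]).
v[1] = 5
v[2] = max(5+5, 15+0) = 15
v[3] = max(5+15, 15+5, 10+0) = 20
v[4] = max(5+20, 15+15, 10+5, 22+0) = 30
v[5] = max(5+30, 15+20, 10+15, 22+5, 31+0) = 35
v[6] = max(5+35, 15+30, 10+20, 22+15, 31+5, 36+0) = 45
v[7] = max(5+45, 15+35, 10+30, …, 36+5, 23+0) = 50
v[8] = max(5+50, 15+45, 10+35, …, 23+5, 63+0) = 63
v[9] = max(5+63, 15+50, 10+45, …, 63+5, 36+0) = 68
v[10] = max(5+68, 15+63, 10+50, …, 36+5, 70+0) = 78
v[11] = max(5+78, 15+68, 10+63, …, 70+5, 79+0) = 83
v[12] = max(5+83, 15+78, 10+68, …, 79+5, 45+0) = 93
One optimal cutting: 8 + 2 + 2 → $63 + $15 + $15 = $93.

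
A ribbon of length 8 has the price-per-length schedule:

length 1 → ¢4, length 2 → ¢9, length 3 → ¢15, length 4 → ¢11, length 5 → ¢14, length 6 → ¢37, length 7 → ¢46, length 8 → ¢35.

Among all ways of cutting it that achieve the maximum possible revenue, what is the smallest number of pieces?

2

Let r[k] be the best obtainable value from length k. For each k, try every first piece i and keep the best of price[i] + r[k−i].
r[1] = 4
r[2] = 9
r[3] = 15
r[4] = 19  (first piece 1, then r[3]=15)
r[5] = 24  (first piece 2, then r[3]=15)
r[6] = 37
r[7] = 46
r[8] = 50  (first piece 1, then r[7]=46)
Maximum revenue is ¢50.
Now minimize piece count subject to staying optimal: for each k, pieces[k] = 1 + min over i with p[i]+r[k−i]=r[k] of pieces[k−i].
pieces[5] = 2
pieces[6] = 1
pieces[7] = 1
pieces[8] = 2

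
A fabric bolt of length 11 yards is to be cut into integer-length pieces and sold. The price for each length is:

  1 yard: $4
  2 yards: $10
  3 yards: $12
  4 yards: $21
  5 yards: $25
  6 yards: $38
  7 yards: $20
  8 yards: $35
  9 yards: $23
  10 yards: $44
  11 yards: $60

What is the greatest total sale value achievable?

63

Build r[k] bottom-up: r[k] = max over allowed piece i of (p[i] + r[k−i]).
r[1] = 4
r[2] = 10
r[3] = 14  (first piece 1, then r[2]=10)
r[4] = 21
r[5] = 25  (first piece 1, then r[4]=21)
r[6] = 38
r[7] = 42  (first piece 1, then r[6]=38)
r[8] = 48  (first piece 2, then r[6]=38)
r[9] = 52  (first piece 1, then r[8]=48)
r[10] = 59  (first piece 4, then r[6]=38)
r[11] = 63  (first piece 1, then r[10]=59)
One optimal cutting: 6 + 4 + 1 → $38 + $21 + $4 = $63.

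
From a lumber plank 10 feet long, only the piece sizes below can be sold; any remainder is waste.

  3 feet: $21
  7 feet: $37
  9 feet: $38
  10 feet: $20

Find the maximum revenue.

63

Consider every possible first cut. best[k] is the best of p[i]+best[k−i] over all sellable i≤k.
best[1] = 0
best[2] = 0
best[3] = 21
best[4] = 21
best[5] = 21
best[6] = 42  (first piece 3, then best[3]=21)
best[7] = max(21+21, 37+0) = 42
best[8] = max(21+21, 37+0) = 42
best[9] = max(21+42, 37+0, 38+0) = 63
best[10] = max(21+42, 37+21, 38+0, 20+0) = 63
One optimal cutting: pieces 3 + 3 + 3 with 1 foot of scrap → $63.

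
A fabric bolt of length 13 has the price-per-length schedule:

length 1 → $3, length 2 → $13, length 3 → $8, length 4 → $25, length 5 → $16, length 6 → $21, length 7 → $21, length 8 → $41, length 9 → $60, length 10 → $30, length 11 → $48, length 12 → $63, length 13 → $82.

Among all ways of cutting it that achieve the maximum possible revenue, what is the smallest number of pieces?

Let r[k] be the best obtainable value from length k. For each k, try every first piece i and keep the best of price[i] + r[k−i].
r[1] = 3
r[2] = max(3+3, 13+0) = 13
r[3] = max(3+13, 13+3, 8+0) = 16
r[4] = max(3+16, 13+13, 8+3, 25+0) = 26
r[5] = max(3+26, 13+16, 8+13, 25+3, 16+0) = 29
r[6] = max(3+29, 13+26, 8+16, 25+13, 16+3, 21+0) = 39
r[7] = max(3+39, 13+29, 8+26, …, 21+3, 21+0) = 42
r[8] = max(3+42, 13+39, 8+29, …, 21+3, 41+0) = 52
r[9] = max(3+52, 13+42, 8+39, …, 41+3, 60+0) = 60
r[10] = max(3+60, 13+52, 8+42, …, 60+3, 30+0) = 65
r[11] = max(3+65, 13+60, 8+52, …, 30+3, 48+0) = 73
r[12] = max(3+73, 13+65, 8+60, …, 48+3, 63+0) = 78
r[13] = max(3+78, 13+73, 8+65, …, 63+3, 82+0) = 86
Maximum revenue is $86.
Now minimize piece count subject to staying optimal: for each k, pieces[k] = 1 + min over i with p[i]+r[k−i]=r[k] of pieces[k−i].
pieces[10] = 5
pieces[11] = 2
pieces[12] = 6
pieces[13] = 3

3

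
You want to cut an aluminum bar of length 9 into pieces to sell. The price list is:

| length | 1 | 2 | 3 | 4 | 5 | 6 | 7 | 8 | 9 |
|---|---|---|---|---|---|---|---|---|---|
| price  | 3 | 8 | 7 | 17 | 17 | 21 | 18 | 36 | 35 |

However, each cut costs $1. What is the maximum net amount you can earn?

Consider every possible first cut. v[k] is the best of p[i]+v[k−i] over all sellable i≤k, charging 1 whenever i<k.
v[1] = 3
v[2] = max(3+3-1, 8+0) = 8
v[3] = max(3+8-1, 8+3-1, 7+0) = 10
v[4] = max(3+10-1, 8+8-1, 7+3-1, 17+0) = 17
v[5] = max(3+17-1, 8+10-1, 7+8-1, 17+3-1, 17+0) = 19
v[6] = max(3+19-1, 8+17-1, 7+10-1, 17+8-1, 17+3-1, 21+0) = 24
v[7] = max(3+24-1, 8+19-1, 7+17-1, …, 21+3-1, 18+0) = 26
v[8] = max(3+26-1, 8+24-1, 7+19-1, …, 18+3-1, 36+0) = 36
v[9] = max(3+36-1, 8+26-1, 7+24-1, …, 36+3-1, 35+0) = 38
One optimal plan: pieces 8 + 1 (1 cut) → $39 − $1 = $38.

38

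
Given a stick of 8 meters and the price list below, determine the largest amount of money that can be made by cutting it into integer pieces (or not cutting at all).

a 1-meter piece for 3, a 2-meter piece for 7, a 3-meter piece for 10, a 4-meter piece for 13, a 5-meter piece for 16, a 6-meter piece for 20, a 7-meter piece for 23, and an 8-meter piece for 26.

Build R[k] bottom-up: R[k] = max over allowed piece i of (p[i] + R[k−i]).
R[1] = 3
R[2] = max(3+3, 7+0) = 7
R[3] = max(3+7, 7+3, 10+0) = 10
R[4] = max(3+10, 7+7, 10+3, 13+0) = 14
R[5] = max(3+14, 7+10, 10+7, 13+3, 16+0) = 17
R[6] = max(3+17, 7+14, 10+10, 13+7, 16+3, 20+0) = 21
R[7] = max(3+21, 7+17, 10+14, …, 20+3, 23+0) = 24
R[8] = max(3+24, 7+21, 10+17, …, 23+3, 26+0) = 28
One optimal cutting: 2 + 2 + 2 + 2 → 7 + 7 + 7 + 7 = 28.

28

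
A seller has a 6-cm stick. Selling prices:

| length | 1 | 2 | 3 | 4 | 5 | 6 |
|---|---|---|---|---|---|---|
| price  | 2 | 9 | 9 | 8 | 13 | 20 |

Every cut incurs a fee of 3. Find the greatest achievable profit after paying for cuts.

21

Consider every possible first cut. r[k] is the best of p[i]+r[k−i] over all sellable i≤k, charging 3 whenever i<k.
r[1] = 2
r[2] = 9
r[3] = 9
r[4] = 15  (first piece 2, then r[2]=9)
r[5] = 15  (first piece 2, then r[3]=9)
r[6] = 21  (first piece 2, then r[4]=15)
One optimal plan: pieces 2 + 2 + 2 (2 cuts) → 27 − 6 = 21.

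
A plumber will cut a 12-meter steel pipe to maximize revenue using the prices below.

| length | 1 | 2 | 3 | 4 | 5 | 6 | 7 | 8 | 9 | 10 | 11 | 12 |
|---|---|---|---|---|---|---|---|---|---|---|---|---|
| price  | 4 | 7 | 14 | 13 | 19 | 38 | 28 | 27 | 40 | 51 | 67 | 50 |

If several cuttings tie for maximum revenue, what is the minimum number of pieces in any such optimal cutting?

Build r[k] bottom-up: r[k] = max over allowed piece i of (p[i] + r[k−i]).
r[1] = 4
r[2] = 8  (first piece 1, then r[1]=4)
r[3] = 14
r[4] = 18  (first piece 1, then r[3]=14)
r[5] = 22  (first piece 1, then r[4]=18)
r[6] = 38
r[7] = 42  (first piece 1, then r[6]=38)
r[8] = 46  (first piece 1, then r[7]=42)
r[9] = 52  (first piece 3, then r[6]=38)
r[10] = 56  (first piece 1, then r[9]=52)
r[11] = 67
r[12] = 76  (first piece 6, then r[6]=38)
Maximum revenue is $76.
Now minimize piece count subject to staying optimal: for each k, pieces[k] = 1 + min over i with p[i]+r[k−i]=r[k] of pieces[k−i].
pieces[9] = 2
pieces[10] = 3
pieces[11] = 1
pieces[12] = 2

2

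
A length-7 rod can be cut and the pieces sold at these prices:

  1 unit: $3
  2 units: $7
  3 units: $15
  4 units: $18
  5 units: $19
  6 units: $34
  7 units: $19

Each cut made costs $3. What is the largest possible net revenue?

34

Let v[k] be the best obtainable value from length k. For each k, try every first piece i and keep the best of price[i] + v[k−i] minus the 3 cut fee when i<k.
v[1] = 3
v[2] = max(3+3-3, 7+0) = 7
v[3] = max(3+7-3, 7+3-3, 15+0) = 15
v[4] = max(3+15-3, 7+7-3, 15+3-3, 18+0) = 18
v[5] = max(3+18-3, 7+15-3, 15+7-3, 18+3-3, 19+0) = 19
v[6] = max(3+19-3, 7+18-3, 15+15-3, 18+7-3, 19+3-3, 34+0) = 34
v[7] = max(3+34-3, 7+19-3, 15+18-3, …, 34+3-3, 19+0) = 34
One optimal plan: pieces 6 + 1 (1 cut) → $37 − $3 = $34.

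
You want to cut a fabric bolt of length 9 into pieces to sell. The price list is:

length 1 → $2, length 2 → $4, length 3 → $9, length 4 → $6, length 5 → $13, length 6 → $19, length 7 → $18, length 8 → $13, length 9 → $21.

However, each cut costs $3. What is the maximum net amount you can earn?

25

Build net[k] bottom-up: net[k] = max over allowed piece i of (p[i] + net[k−i]) − 3 per cut.
net[1] = 2
net[2] = max(2+2-3, 4+0) = 4
net[3] = max(2+4-3, 4+2-3, 9+0) = 9
net[4] = max(2+9-3, 4+4-3, 9+2-3, 6+0) = 8
net[5] = max(2+8-3, 4+9-3, 9+4-3, 6+2-3, 13+0) = 13
net[6] = max(2+13-3, 4+8-3, 9+9-3, 6+4-3, 13+2-3, 19+0) = 19
net[7] = max(2+19-3, 4+13-3, 9+8-3, …, 19+2-3, 18+0) = 18
net[8] = max(2+18-3, 4+19-3, 9+13-3, …, 18+2-3, 13+0) = 20
net[9] = max(2+20-3, 4+18-3, 9+19-3, …, 13+2-3, 21+0) = 25
One optimal plan: pieces 6 + 3 (1 cut) → $28 − $3 = $25.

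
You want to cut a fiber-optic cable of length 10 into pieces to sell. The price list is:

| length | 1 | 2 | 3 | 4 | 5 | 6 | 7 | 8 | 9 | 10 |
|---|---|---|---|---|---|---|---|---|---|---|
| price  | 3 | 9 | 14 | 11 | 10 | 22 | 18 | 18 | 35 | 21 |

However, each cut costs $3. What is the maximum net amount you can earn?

37

Let net[k] be the best obtainable value from length k. For each k, try every first piece i and keep the best of price[i] + net[k−i] minus the 3 cut fee when i<k.
net[1] = 3
net[2] = 9
net[3] = 14
net[4] = 15  (first piece 2, then net[2]=9)
net[5] = 20  (first piece 2, then net[3]=14)
net[6] = 25  (first piece 3, then net[3]=14)
net[7] = 26  (first piece 2, then net[5]=20)
net[8] = 31  (first piece 2, then net[6]=25)
net[9] = 36  (first piece 3, then net[6]=25)
net[10] = 37  (first piece 2, then net[8]=31)
One optimal plan: pieces 3 + 3 + 2 + 2 (3 cuts) → $46 − $9 = $37.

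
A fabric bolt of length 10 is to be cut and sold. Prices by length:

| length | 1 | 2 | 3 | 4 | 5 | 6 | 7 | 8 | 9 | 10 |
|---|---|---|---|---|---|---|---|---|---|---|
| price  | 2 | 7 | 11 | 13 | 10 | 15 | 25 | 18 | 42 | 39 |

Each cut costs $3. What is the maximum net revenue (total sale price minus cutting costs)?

Consider every possible first cut. v[k] is the best of p[i]+v[k−i] over all sellable i≤k, charging 3 whenever i<k.
v[1] = 2
v[2] = 7
v[3] = 11
v[4] = 13
v[5] = 15  (first piece 2, then v[3]=11)
v[6] = 19  (first piece 3, then v[3]=11)
v[7] = 25
v[8] = 24  (first piece 1, then v[7]=25)
v[9] = 42
v[10] = 41  (first piece 1, then v[9]=42)
One optimal plan: pieces 9 + 1 (1 cut) → $44 − $3 = $41.

41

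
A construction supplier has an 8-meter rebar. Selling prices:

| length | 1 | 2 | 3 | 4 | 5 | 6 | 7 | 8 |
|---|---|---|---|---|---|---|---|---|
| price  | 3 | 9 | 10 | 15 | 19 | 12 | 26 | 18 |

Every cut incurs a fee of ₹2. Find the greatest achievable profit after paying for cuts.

Let v[k] be the best obtainable value from length k. For each k, try every first piece i and keep the best of price[i] + v[k−i] minus the 2 cut fee when i<k.
v[1] = 3
v[2] = 9
v[3] = 10  (first piece 1, then v[2]=9)
v[4] = 16  (first piece 2, then v[2]=9)
v[5] = 19
v[6] = 23  (first piece 2, then v[4]=16)
v[7] = 26  (first piece 2, then v[5]=19)
v[8] = 30  (first piece 2, then v[6]=23)
One optimal plan: pieces 2 + 2 + 2 + 2 (3 cuts) → ₹36 − ₹6 = ₹30.

30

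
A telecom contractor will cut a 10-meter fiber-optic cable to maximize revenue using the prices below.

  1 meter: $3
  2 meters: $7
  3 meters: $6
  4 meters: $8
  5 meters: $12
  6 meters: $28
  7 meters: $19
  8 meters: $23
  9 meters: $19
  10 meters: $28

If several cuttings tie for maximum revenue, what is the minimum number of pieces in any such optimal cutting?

Let r[k] be the best obtainable value from length k. For each k, try every first piece i and keep the best of price[i] + r[k−i].
r[1] = 3
r[2] = 7
r[3] = 10  (first piece 1, then r[2]=7)
r[4] = 14  (first piece 2, then r[2]=7)
r[5] = 17  (first piece 1, then r[4]=14)
r[6] = 28
r[7] = 31  (first piece 1, then r[6]=28)
r[8] = 35  (first piece 2, then r[6]=28)
r[9] = 38  (first piece 1, then r[8]=35)
r[10] = 42  (first piece 2, then r[8]=35)
Maximum revenue is $42.
Now minimize piece count subject to staying optimal: for each k, pieces[k] = 1 + min over i with p[i]+r[k−i]=r[k] of pieces[k−i].
pieces[7] = 2
pieces[8] = 2
pieces[9] = 3
pieces[10] = 3

3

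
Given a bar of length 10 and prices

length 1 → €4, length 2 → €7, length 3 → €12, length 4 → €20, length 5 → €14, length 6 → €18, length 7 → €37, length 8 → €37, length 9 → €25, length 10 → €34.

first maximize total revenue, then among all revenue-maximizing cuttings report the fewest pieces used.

Build r[k] bottom-up: r[k] = max over allowed piece i of (p[i] + r[k−i]).
r[1] = 4
r[2] = 8  (first piece 1, then r[1]=4)
r[3] = 12  (first piece 1, then r[2]=8)
r[4] = 20
r[5] = 24  (first piece 1, then r[4]=20)
r[6] = 28  (first piece 1, then r[5]=24)
r[7] = 37
r[8] = 41  (first piece 1, then r[7]=37)
r[9] = 45  (first piece 1, then r[8]=41)
r[10] = 49  (first piece 1, then r[9]=45)
Maximum revenue is €49.
Now minimize piece count subject to staying optimal: for each k, pieces[k] = 1 + min over i with p[i]+r[k−i]=r[k] of pieces[k−i].
pieces[7] = 1
pieces[8] = 2
pieces[9] = 3
pieces[10] = 2

2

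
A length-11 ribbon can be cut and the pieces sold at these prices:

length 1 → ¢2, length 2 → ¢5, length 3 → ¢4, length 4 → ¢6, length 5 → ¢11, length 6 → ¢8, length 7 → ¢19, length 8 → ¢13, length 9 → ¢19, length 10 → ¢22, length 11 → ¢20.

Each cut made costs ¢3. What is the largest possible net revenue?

Build v[k] bottom-up: v[k] = max over allowed piece i of (p[i] + v[k−i]) − 3 per cut.
v[1] = 2
v[2] = 5
v[3] = 4  (first piece 1, then v[2]=5)
v[4] = 7  (first piece 2, then v[2]=5)
v[5] = 11
v[6] = 10  (first piece 1, then v[5]=11)
v[7] = 19
v[8] = 18  (first piece 1, then v[7]=19)
v[9] = 21  (first piece 2, then v[7]=19)
v[10] = 22
v[11] = 23  (first piece 2, then v[9]=21)
One optimal plan: pieces 7 + 2 + 2 (2 cuts) → ¢29 − ¢6 = ¢23.

23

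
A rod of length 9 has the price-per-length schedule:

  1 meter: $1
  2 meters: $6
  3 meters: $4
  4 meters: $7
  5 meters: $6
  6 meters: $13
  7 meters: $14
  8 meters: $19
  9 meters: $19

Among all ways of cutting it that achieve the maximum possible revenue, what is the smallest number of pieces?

Consider every possible first cut. r[k] is the best of p[i]+r[k−i] over all sellable i≤k.
r[1] = 1
r[2] = max(1+1, 6+0) = 6
r[3] = max(1+6, 6+1, 4+0) = 7
r[4] = max(1+7, 6+6, 4+1, 7+0) = 12
r[5] = max(1+12, 6+7, 4+6, 7+1, 6+0) = 13
r[6] = max(1+13, 6+12, 4+7, 7+6, 6+1, 13+0) = 18
r[7] = max(1+18, 6+13, 4+12, …, 13+1, 14+0) = 19
r[8] = max(1+19, 6+18, 4+13, …, 14+1, 19+0) = 24
r[9] = max(1+24, 6+19, 4+18, …, 19+1, 19+0) = 25
Maximum revenue is $25.
Now minimize piece count subject to staying optimal: for each k, pieces[k] = 1 + min over i with p[i]+r[k−i]=r[k] of pieces[k−i].
pieces[6] = 3
pieces[7] = 4
pieces[8] = 4
pieces[9] = 5

5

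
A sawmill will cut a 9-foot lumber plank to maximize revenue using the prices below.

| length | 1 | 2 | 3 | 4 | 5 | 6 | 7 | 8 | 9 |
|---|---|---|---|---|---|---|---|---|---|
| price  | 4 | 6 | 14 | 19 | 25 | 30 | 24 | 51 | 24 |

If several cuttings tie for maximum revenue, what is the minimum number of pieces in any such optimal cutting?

2

Build r[k] bottom-up: r[k] = max over allowed piece i of (p[i] + r[k−i]).
r[1] = 4
r[2] = max(4+4, 6+0) = 8
r[3] = max(4+8, 6+4, 14+0) = 14
r[4] = max(4+14, 6+8, 14+4, 19+0) = 19
r[5] = max(4+19, 6+14, 14+8, 19+4, 25+0) = 25
r[6] = max(4+25, 6+19, 14+14, 19+8, 25+4, 30+0) = 30
r[7] = max(4+30, 6+25, 14+19, …, 30+4, 24+0) = 34
r[8] = max(4+34, 6+30, 14+25, …, 24+4, 51+0) = 51
r[9] = max(4+51, 6+34, 14+30, …, 51+4, 24+0) = 55
Maximum revenue is $55.
Now minimize piece count subject to staying optimal: for each k, pieces[k] = 1 + min over i with p[i]+r[k−i]=r[k] of pieces[k−i].
pieces[6] = 1
pieces[7] = 2
pieces[8] = 1
pieces[9] = 2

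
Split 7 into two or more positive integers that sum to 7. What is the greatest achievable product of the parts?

12

Fill P[k] for k=2..7: at each k try every first piece i and multiply by the better of (k−i) uncut or P[k−i].
P[2] = 1*max(1,0) = 1*1 = 1
P[3] = 1*max(2,1) = 1*2 = 2
P[4] = 2*max(2,1) = 2*2 = 4
P[5] = 2*max(3,2) = 2*3 = 6
P[6] = 3*max(3,2) = 3*3 = 9
P[7] = 2*max(5,6) = 2*6 = 12
One optimal split: 3 + 2 + 2; product 3*2*2 = 12.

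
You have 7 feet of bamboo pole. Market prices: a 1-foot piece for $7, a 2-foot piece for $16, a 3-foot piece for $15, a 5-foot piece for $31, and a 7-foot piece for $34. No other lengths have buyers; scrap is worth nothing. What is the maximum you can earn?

Build best[k] bottom-up: best[k] = max over allowed piece i of (p[i] + best[k−i]).
best[1] = 7
best[2] = max(7+7, 16+0) = 16
best[3] = max(7+16, 16+7, 15+0) = 23
best[4] = max(7+23, 16+16, 15+7) = 32
best[5] = max(7+32, 16+23, 15+16, 31+0) = 39
best[6] = max(7+39, 16+32, 15+23, 31+7) = 48
best[7] = max(7+48, 16+39, 15+32, 31+16, 34+0) = 55
One optimal cutting: 2 + 2 + 2 + 1 → $55.

55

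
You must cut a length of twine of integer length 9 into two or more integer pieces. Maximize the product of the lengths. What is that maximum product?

27

Define f[k] = max over 1≤i<k of i · max(k−i, f[k−i]); the inner max lets the remainder stay uncut if that's better.
f[2] = 1·max(1,0) = 1·1 = 1
f[3] = 1·max(2,1) = 1·2 = 2
f[4] = 2·max(2,1) = 2·2 = 4
f[5] = 2·max(3,2) = 2·3 = 6
f[6] = 3·max(3,2) = 3·3 = 9
f[7] = 2·max(5,6) = 2·6 = 12
f[8] = 2·max(6,9) = 2·9 = 18
f[9] = 3·max(6,9) = 3·9 = 27
One optimal split: 3 + 3 + 3; product 3·3·3 = 27.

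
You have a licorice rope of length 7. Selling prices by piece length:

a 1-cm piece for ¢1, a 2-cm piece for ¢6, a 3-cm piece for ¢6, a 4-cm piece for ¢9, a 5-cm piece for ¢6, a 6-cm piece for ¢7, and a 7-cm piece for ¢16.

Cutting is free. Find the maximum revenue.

19

Build R[k] bottom-up: R[k] = max over allowed piece i of (p[i] + R[k−i]).
R[1] = 1
R[2] = max(1+1, 6+0) = 6
R[3] = max(1+6, 6+1, 6+0) = 7
R[4] = max(1+7, 6+6, 6+1, 9+0) = 12
R[5] = max(1+12, 6+7, 6+6, 9+1, 6+0) = 13
R[6] = max(1+13, 6+12, 6+7, 9+6, 6+1, 7+0) = 18
R[7] = max(1+18, 6+13, 6+12, …, 7+1, 16+0) = 19
One optimal cutting: 2 + 2 + 2 + 1 → ¢6 + ¢6 + ¢6 + ¢1 = ¢19.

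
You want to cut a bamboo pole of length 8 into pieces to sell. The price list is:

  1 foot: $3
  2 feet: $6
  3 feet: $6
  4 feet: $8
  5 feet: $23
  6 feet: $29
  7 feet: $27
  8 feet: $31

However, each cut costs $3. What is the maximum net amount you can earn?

Build v[k] bottom-up: v[k] = max over allowed piece i of (p[i] + v[k−i]) − 3 per cut.
v[1] = 3
v[2] = 6
v[3] = 6  (first piece 1, then v[2]=6)
v[4] = 9  (first piece 2, then v[2]=6)
v[5] = 23
v[6] = 29
v[7] = 29  (first piece 1, then v[6]=29)
v[8] = 32  (first piece 2, then v[6]=29)
One optimal plan: pieces 6 + 2 (1 cut) → $35 − $3 = $32.

32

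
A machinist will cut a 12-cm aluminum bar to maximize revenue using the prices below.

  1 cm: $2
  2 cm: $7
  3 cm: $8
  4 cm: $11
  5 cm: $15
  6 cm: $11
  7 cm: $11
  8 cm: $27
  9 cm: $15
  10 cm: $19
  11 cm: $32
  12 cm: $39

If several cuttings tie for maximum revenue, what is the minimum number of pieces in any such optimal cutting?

Consider every possible first cut. r[k] is the best of p[i]+r[k−i] over all sellable i≤k.
r[1] = 2
r[2] = max(2+2, 7+0) = 7
r[3] = max(2+7, 7+2, 8+0) = 9
r[4] = max(2+9, 7+7, 8+2, 11+0) = 14
r[5] = max(2+14, 7+9, 8+7, 11+2, 15+0) = 16
r[6] = max(2+16, 7+14, 8+9, 11+7, 15+2, 11+0) = 21
r[7] = max(2+21, 7+16, 8+14, …, 11+2, 11+0) = 23
r[8] = max(2+23, 7+21, 8+16, …, 11+2, 27+0) = 28
r[9] = max(2+28, 7+23, 8+21, …, 27+2, 15+0) = 30
r[10] = max(2+30, 7+28, 8+23, …, 15+2, 19+0) = 35
r[11] = max(2+35, 7+30, 8+28, …, 19+2, 32+0) = 37
r[12] = max(2+37, 7+35, 8+30, …, 32+2, 39+0) = 42
Maximum revenue is $42.
Now minimize piece count subject to staying optimal: for each k, pieces[k] = 1 + min over i with p[i]+r[k−i]=r[k] of pieces[k−i].
pieces[9] = 5
pieces[10] = 5
pieces[11] = 6
pieces[12] = 6

6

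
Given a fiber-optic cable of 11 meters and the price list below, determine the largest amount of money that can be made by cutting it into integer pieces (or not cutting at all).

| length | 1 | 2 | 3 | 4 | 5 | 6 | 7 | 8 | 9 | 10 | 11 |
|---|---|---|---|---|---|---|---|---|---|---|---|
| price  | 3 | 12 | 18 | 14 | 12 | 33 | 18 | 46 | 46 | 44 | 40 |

Build v[k] bottom-up: v[k] = max over allowed piece i of (p[i] + v[k−i]).
v[1] = 3
v[2] = max(3+3, 12+0) = 12
v[3] = max(3+12, 12+3, 18+0) = 18
v[4] = max(3+18, 12+12, 18+3, 14+0) = 24
v[5] = max(3+24, 12+18, 18+12, 14+3, 12+0) = 30
v[6] = max(3+30, 12+24, 18+18, 14+12, 12+3, 33+0) = 36
v[7] = max(3+36, 12+30, 18+24, …, 33+3, 18+0) = 42
v[8] = max(3+42, 12+36, 18+30, …, 18+3, 46+0) = 48
v[9] = max(3+48, 12+42, 18+36, …, 46+3, 46+0) = 54
v[10] = max(3+54, 12+48, 18+42, …, 46+3, 44+0) = 60
v[11] = max(3+60, 12+54, 18+48, …, 44+3, 40+0) = 66
One optimal cutting: 3 + 2 + 2 + 2 + 2 → $18 + $12 + $12 + $12 + $12 = $66.

66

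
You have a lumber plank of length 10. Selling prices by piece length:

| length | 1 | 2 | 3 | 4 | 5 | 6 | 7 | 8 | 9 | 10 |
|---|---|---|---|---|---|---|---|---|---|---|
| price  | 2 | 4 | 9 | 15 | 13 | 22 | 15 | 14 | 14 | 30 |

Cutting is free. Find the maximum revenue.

Build r[k] bottom-up: r[k] = max over allowed piece i of (p[i] + r[k−i]).
r[1] = 2
r[2] = max(2+2, 4+0) = 4
r[3] = max(2+4, 4+2, 9+0) = 9
r[4] = max(2+9, 4+4, 9+2, 15+0) = 15
r[5] = max(2+15, 4+9, 9+4, 15+2, 13+0) = 17
r[6] = max(2+17, 4+15, 9+9, 15+4, 13+2, 22+0) = 22
r[7] = max(2+22, 4+17, 9+15, …, 22+2, 15+0) = 24
r[8] = max(2+24, 4+22, 9+17, …, 15+2, 14+0) = 30
r[9] = max(2+30, 4+24, 9+22, …, 14+2, 14+0) = 32
r[10] = max(2+32, 4+30, 9+24, …, 14+2, 30+0) = 37
One optimal cutting: 6 + 4 → $22 + $15 = $37.

37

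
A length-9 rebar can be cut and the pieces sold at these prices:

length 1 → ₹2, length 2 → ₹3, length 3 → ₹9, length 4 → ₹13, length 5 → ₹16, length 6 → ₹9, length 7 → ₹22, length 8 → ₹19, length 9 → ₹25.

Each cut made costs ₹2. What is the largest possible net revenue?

Consider every possible first cut. net[k] is the best of p[i]+net[k−i] over all sellable i≤k, charging 2 whenever i<k.
net[1] = 2
net[2] = 3
net[3] = 9
net[4] = 13
net[5] = 16
net[6] = 16  (first piece 1, then net[5]=16)
net[7] = 22
net[8] = 24  (first piece 4, then net[4]=13)
net[9] = 27  (first piece 4, then net[5]=16)
One optimal plan: pieces 5 + 4 (1 cut) → ₹29 − ₹2 = ₹27.

27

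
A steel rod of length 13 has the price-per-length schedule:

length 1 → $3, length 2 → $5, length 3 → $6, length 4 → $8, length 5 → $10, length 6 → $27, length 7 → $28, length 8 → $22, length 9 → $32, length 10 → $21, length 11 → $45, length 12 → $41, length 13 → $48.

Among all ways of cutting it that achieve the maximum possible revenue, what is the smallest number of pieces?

Build r[k] bottom-up: r[k] = max over allowed piece i of (p[i] + r[k−i]).
r[1] = 3
r[2] = max(3+3, 5+0) = 6
r[3] = max(3+6, 5+3, 6+0) = 9
r[4] = max(3+9, 5+6, 6+3, 8+0) = 12
r[5] = max(3+12, 5+9, 6+6, 8+3, 10+0) = 15
r[6] = max(3+15, 5+12, 6+9, 8+6, 10+3, 27+0) = 27
r[7] = max(3+27, 5+15, 6+12, …, 27+3, 28+0) = 30
r[8] = max(3+30, 5+27, 6+15, …, 28+3, 22+0) = 33
r[9] = max(3+33, 5+30, 6+27, …, 22+3, 32+0) = 36
r[10] = max(3+36, 5+33, 6+30, …, 32+3, 21+0) = 39
r[11] = max(3+39, 5+36, 6+33, …, 21+3, 45+0) = 45
r[12] = max(3+45, 5+39, 6+36, …, 45+3, 41+0) = 54
r[13] = max(3+54, 5+45, 6+39, …, 41+3, 48+0) = 57
Maximum revenue is $57.
Now minimize piece count subject to staying optimal: for each k, pieces[k] = 1 + min over i with p[i]+r[k−i]=r[k] of pieces[k−i].
pieces[10] = 5
pieces[11] = 1
pieces[12] = 2
pieces[13] = 3

3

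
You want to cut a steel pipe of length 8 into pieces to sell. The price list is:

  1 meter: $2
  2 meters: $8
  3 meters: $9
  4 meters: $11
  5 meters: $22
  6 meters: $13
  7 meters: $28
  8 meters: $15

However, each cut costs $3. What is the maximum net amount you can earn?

Build net[k] bottom-up: net[k] = max over allowed piece i of (p[i] + net[k−i]) − 3 per cut.
net[1] = 2
net[2] = max(2+2-3, 8+0) = 8
net[3] = max(2+8-3, 8+2-3, 9+0) = 9
net[4] = max(2+9-3, 8+8-3, 9+2-3, 11+0) = 13
net[5] = max(2+13-3, 8+9-3, 9+8-3, 11+2-3, 22+0) = 22
net[6] = max(2+22-3, 8+13-3, 9+9-3, 11+8-3, 22+2-3, 13+0) = 21
net[7] = max(2+21-3, 8+22-3, 9+13-3, …, 13+2-3, 28+0) = 28
net[8] = max(2+28-3, 8+21-3, 9+22-3, …, 28+2-3, 15+0) = 28
One optimal plan: pieces 5 + 3 (1 cut) → $31 − $3 = $28.

28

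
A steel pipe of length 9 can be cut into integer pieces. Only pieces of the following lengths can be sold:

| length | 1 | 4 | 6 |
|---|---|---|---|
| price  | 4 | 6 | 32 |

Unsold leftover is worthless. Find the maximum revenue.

Build best[k] bottom-up: best[k] = max over allowed piece i of (p[i] + best[k−i]).
best[1] = 4
best[2] = 8  (first piece 1, then best[1]=4)
best[3] = 12  (first piece 1, then best[2]=8)
best[4] = max(4+12, 6+0) = 16
best[5] = max(4+16, 6+4) = 20
best[6] = max(4+20, 6+8, 32+0) = 32
best[7] = max(4+32, 6+12, 32+4) = 36
best[8] = max(4+36, 6+16, 32+8) = 40
best[9] = max(4+40, 6+20, 32+12) = 44
One optimal cutting: 6 + 1 + 1 + 1 → $44.

44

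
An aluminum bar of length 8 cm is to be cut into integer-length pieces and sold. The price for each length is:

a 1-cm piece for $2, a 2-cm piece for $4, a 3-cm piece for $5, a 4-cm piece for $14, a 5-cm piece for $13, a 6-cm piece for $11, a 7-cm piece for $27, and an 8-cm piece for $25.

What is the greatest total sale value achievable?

29

Consider every possible first cut. r[k] is the best of p[i]+r[k−i] over all sellable i≤k.
r[1] = 2
r[2] = 4  (first piece 1, then r[1]=2)
r[3] = 6  (first piece 1, then r[2]=4)
r[4] = 14
r[5] = 16  (first piece 1, then r[4]=14)
r[6] = 18  (first piece 1, then r[5]=16)
r[7] = 27
r[8] = 29  (first piece 1, then r[7]=27)
One optimal cutting: 7 + 1 → $27 + $2 = $29.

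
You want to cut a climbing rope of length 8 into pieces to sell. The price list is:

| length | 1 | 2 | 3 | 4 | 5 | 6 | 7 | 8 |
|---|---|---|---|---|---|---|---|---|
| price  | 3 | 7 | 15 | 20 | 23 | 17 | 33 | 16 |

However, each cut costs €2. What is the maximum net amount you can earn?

38

Build r[k] bottom-up: r[k] = max over allowed piece i of (p[i] + r[k−i]) − 2 per cut.
r[1] = 3
r[2] = 7
r[3] = 15
r[4] = 20
r[5] = 23
r[6] = 28  (first piece 3, then r[3]=15)
r[7] = 33  (first piece 3, then r[4]=20)
r[8] = 38  (first piece 4, then r[4]=20)
One optimal plan: pieces 4 + 4 (1 cut) → €40 − €2 = €38.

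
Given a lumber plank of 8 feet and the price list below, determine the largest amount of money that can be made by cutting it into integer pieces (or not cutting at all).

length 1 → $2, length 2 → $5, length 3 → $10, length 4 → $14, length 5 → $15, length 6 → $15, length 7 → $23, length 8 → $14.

Let r[k] be the best obtainable value from length k. For each k, try every first piece i and keep the best of price[i] + r[k−i].
r[1] = 2
r[2] = max(2+2, 5+0) = 5
r[3] = max(2+5, 5+2, 10+0) = 10
r[4] = max(2+10, 5+5, 10+2, 14+0) = 14
r[5] = max(2+14, 5+10, 10+5, 14+2, 15+0) = 16
r[6] = max(2+16, 5+14, 10+10, 14+5, 15+2, 15+0) = 20
r[7] = max(2+20, 5+16, 10+14, …, 15+2, 23+0) = 24
r[8] = max(2+24, 5+20, 10+16, …, 23+2, 14+0) = 28
One optimal cutting: 4 + 4 → $14 + $14 = $28.

28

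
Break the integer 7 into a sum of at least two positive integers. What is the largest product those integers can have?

Define m[k] = max over 1≤i<k of i · max(k−i, m[k−i]); the inner max lets the remainder stay uncut if that's better.
m[2] = 1·max(1,0) = 1·1 = 1
m[3] = 1·max(2,1) = 1·2 = 2
m[4] = 2·max(2,1) = 2·2 = 4
m[5] = 2·max(3,2) = 2·3 = 6
m[6] = 3·max(3,2) = 3·3 = 9
m[7] = 2·max(5,6) = 2·6 = 12
One optimal split: 3 + 2 + 2; product 3·2·2 = 12.

12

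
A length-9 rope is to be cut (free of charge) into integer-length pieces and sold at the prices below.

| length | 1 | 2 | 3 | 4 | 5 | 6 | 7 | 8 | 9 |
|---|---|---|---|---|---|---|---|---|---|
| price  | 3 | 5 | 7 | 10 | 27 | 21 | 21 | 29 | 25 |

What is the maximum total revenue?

Build best[k] bottom-up: best[k] = max over allowed piece i of (p[i] + best[k−i]).
best[1] = 3
best[2] = max(3+3, 5+0) = 6
best[3] = max(3+6, 5+3, 7+0) = 9
best[4] = max(3+9, 5+6, 7+3, 10+0) = 12
best[5] = max(3+12, 5+9, 7+6, 10+3, 27+0) = 27
best[6] = max(3+27, 5+12, 7+9, 10+6, 27+3, 21+0) = 30
best[7] = max(3+30, 5+27, 7+12, …, 21+3, 21+0) = 33
best[8] = max(3+33, 5+30, 7+27, …, 21+3, 29+0) = 36
best[9] = max(3+36, 5+33, 7+30, …, 29+3, 25+0) = 39
One optimal cutting: 5 + 1 + 1 + 1 + 1 → 27 + 3 + 3 + 3 + 3 = 39.

39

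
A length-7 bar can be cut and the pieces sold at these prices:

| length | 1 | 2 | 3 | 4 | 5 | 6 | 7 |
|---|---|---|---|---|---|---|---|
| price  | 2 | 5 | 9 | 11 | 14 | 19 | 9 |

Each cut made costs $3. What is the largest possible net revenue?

18

Let r[k] be the best obtainable value from length k. For each k, try every first piece i and keep the best of price[i] + r[k−i] minus the 3 cut fee when i<k.
r[1] = 2
r[2] = max(2+2-3, 5+0) = 5
r[3] = max(2+5-3, 5+2-3, 9+0) = 9
r[4] = max(2+9-3, 5+5-3, 9+2-3, 11+0) = 11
r[5] = max(2+11-3, 5+9-3, 9+5-3, 11+2-3, 14+0) = 14
r[6] = max(2+14-3, 5+11-3, 9+9-3, 11+5-3, 14+2-3, 19+0) = 19
r[7] = max(2+19-3, 5+14-3, 9+11-3, …, 19+2-3, 9+0) = 18
One optimal plan: pieces 6 + 1 (1 cut) → $21 − $3 = $18.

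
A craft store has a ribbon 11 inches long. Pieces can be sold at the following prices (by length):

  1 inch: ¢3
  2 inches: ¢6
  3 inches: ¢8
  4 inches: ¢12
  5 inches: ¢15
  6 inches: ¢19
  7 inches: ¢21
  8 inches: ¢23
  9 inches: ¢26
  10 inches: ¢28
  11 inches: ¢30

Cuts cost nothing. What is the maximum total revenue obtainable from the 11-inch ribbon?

34

Consider every possible first cut. v[k] is the best of p[i]+v[k−i] over all sellable i≤k.
v[1] = 3
v[2] = 6  (first piece 1, then v[1]=3)
v[3] = 9  (first piece 1, then v[2]=6)
v[4] = 12  (first piece 1, then v[3]=9)
v[5] = 15  (first piece 1, then v[4]=12)
v[6] = 19
v[7] = 22  (first piece 1, then v[6]=19)
v[8] = 25  (first piece 1, then v[7]=22)
v[9] = 28  (first piece 1, then v[8]=25)
v[10] = 31  (first piece 1, then v[9]=28)
v[11] = 34  (first piece 1, then v[10]=31)
One optimal cutting: 6 + 1 + 1 + 1 + 1 + 1 → ¢19 + ¢3 + ¢3 + ¢3 + ¢3 + ¢3 = ¢34.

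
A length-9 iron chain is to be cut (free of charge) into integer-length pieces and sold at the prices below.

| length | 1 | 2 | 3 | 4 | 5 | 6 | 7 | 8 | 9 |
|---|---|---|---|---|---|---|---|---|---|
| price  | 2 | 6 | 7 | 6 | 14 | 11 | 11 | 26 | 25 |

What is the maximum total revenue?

Build best[k] bottom-up: best[k] = max over allowed piece i of (p[i] + best[k−i]).
best[1] = 2
best[2] = 6
best[3] = 8  (first piece 1, then best[2]=6)
best[4] = 12  (first piece 2, then best[2]=6)
best[5] = 14  (first piece 1, then best[4]=12)
best[6] = 18  (first piece 2, then best[4]=12)
best[7] = 20  (first piece 1, then best[6]=18)
best[8] = 26
best[9] = 28  (first piece 1, then best[8]=26)
One optimal cutting: 8 + 1 → $26 + $2 = $28.

28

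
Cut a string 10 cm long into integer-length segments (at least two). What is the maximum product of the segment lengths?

Let prod[k] be the best product for length k (with at least one cut). For each first piece i, the rest contributes max(k−i, prod[k−i]).
Small cases: prod[2]=1, prod[3]=2, prod[4]=4.
prod[5] = 2×max(3,2) = 2×3 = 6
prod[6] = 3×max(3,2) = 3×3 = 9
prod[7] = 2×max(5,6) = 2×6 = 12
prod[8] = 2×max(6,9) = 2×9 = 18
prod[9] = 3×max(6,9) = 3×9 = 27
prod[10] = 2×max(8,18) = 2×18 = 36
One optimal split: 3 + 3 + 2 + 2; product 3×3×2×2 = 36.

36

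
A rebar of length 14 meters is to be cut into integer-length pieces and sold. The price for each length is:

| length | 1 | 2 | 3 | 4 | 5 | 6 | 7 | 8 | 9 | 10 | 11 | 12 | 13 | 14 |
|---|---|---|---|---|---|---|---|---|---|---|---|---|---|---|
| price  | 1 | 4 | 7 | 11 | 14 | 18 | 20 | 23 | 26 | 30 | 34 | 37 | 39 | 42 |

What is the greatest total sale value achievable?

Build R[k] bottom-up: R[k] = max over allowed piece i of (p[i] + R[k−i]).
R[1] = 1
R[2] = max(1+1, 4+0) = 4
R[3] = max(1+4, 4+1, 7+0) = 7
R[4] = max(1+7, 4+4, 7+1, 11+0) = 11
R[5] = max(1+11, 4+7, 7+4, 11+1, 14+0) = 14
R[6] = max(1+14, 4+11, 7+7, 11+4, 14+1, 18+0) = 18
R[7] = max(1+18, 4+14, 7+11, …, 18+1, 20+0) = 20
R[8] = max(1+20, 4+18, 7+14, …, 20+1, 23+0) = 23
R[9] = max(1+23, 4+20, 7+18, …, 23+1, 26+0) = 26
R[10] = max(1+26, 4+23, 7+20, …, 26+1, 30+0) = 30
R[11] = max(1+30, 4+26, 7+23, …, 30+1, 34+0) = 34
R[12] = max(1+34, 4+30, 7+26, …, 34+1, 37+0) = 37
R[13] = max(1+37, 4+34, 7+30, …, 37+1, 39+0) = 39
R[14] = max(1+39, 4+37, 7+34, …, 39+1, 42+0) = 42
Best is to sell the whole 14-meter piece uncut for ₹42.

42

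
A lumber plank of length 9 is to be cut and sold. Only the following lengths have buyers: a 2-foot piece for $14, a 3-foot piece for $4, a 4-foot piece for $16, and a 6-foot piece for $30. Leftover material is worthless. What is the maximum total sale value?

56

Consider every possible first cut. r[k] is the best of p[i]+r[k−i] over all sellable i≤k.
r[1] = 0
r[2] = 14
r[3] = max(14+0, 4+0) = 14
r[4] = max(14+14, 4+0, 16+0) = 28
r[5] = max(14+14, 4+14, 16+0) = 28
r[6] = max(14+28, 4+14, 16+14, 30+0) = 42
r[7] = max(14+28, 4+28, 16+14, 30+0) = 42
r[8] = max(14+42, 4+28, 16+28, 30+14) = 56
r[9] = max(14+42, 4+42, 16+28, 30+14) = 56
One optimal cutting: pieces 2 + 2 + 2 + 2 with 1 foot of scrap → $56.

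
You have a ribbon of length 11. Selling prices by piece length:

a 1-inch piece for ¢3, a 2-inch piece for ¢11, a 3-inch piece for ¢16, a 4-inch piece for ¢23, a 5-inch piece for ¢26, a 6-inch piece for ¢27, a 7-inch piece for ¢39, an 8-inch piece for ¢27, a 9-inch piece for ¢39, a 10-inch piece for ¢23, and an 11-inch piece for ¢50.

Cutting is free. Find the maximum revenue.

Let r[k] be the best obtainable value from length k. For each k, try every first piece i and keep the best of price[i] + r[k−i].
r[1] = 3
r[2] = max(3+3, 11+0) = 11
r[3] = max(3+11, 11+3, 16+0) = 16
r[4] = max(3+16, 11+11, 16+3, 23+0) = 23
r[5] = max(3+23, 11+16, 16+11, 23+3, 26+0) = 27
r[6] = max(3+27, 11+23, 16+16, 23+11, 26+3, 27+0) = 34
r[7] = max(3+34, 11+27, 16+23, …, 27+3, 39+0) = 39
r[8] = max(3+39, 11+34, 16+27, …, 39+3, 27+0) = 46
r[9] = max(3+46, 11+39, 16+34, …, 27+3, 39+0) = 50
r[10] = max(3+50, 11+46, 16+39, …, 39+3, 23+0) = 57
r[11] = max(3+57, 11+50, 16+46, …, 23+3, 50+0) = 62
One optimal cutting: 4 + 4 + 3 → ¢23 + ¢23 + ¢16 = ¢62.

62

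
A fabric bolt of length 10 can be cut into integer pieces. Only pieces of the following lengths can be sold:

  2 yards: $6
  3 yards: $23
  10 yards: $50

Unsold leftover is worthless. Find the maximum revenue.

Build f[k] bottom-up: f[k] = max over allowed piece i of (p[i] + f[k−i]).
f[1] = 0
f[2] = 6
f[3] = max(6+0, 23+0) = 23
f[4] = max(6+6, 23+0) = 23
f[5] = max(6+23, 23+6) = 29
f[6] = max(6+23, 23+23) = 46
f[7] = max(6+29, 23+23) = 46
f[8] = max(6+46, 23+29) = 52
f[9] = max(6+46, 23+46) = 69
f[10] = max(6+52, 23+46, 50+0) = 69
One optimal cutting: pieces 3 + 3 + 3 with 1 yard of scrap → $69.

69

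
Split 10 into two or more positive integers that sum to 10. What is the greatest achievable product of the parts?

Fill m[k] for k=2..10: at each k try every first piece i and multiply by the better of (k−i) uncut or m[k−i].
Small cases: m[2]=1, m[3]=2.
m[4] = 2*max(2,1) = 2*2 = 4
m[5] = 2*max(3,2) = 2*3 = 6
m[6] = 3*max(3,2) = 3*3 = 9
m[7] = 2*max(5,6) = 2*6 = 12
m[8] = 2*max(6,9) = 2*9 = 18
m[9] = 3*max(6,9) = 3*9 = 27
m[10] = 2*max(8,18) = 2*18 = 36
One optimal split: 3 + 3 + 2 + 2; product 3*3*2*2 = 36.

36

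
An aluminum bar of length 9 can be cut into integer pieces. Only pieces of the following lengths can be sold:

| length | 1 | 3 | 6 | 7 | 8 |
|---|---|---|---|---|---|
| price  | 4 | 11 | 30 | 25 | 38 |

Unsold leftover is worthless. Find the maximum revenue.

42

Consider every possible first cut. f[k] is the best of p[i]+f[k−i] over all sellable i≤k.
f[1] = 4
f[2] = 8  (first piece 1, then f[1]=4)
f[3] = 12  (first piece 1, then f[2]=8)
f[4] = 16  (first piece 1, then f[3]=12)
f[5] = 20  (first piece 1, then f[4]=16)
f[6] = 30
f[7] = 34  (first piece 1, then f[6]=30)
f[8] = 38  (first piece 1, then f[7]=34)
f[9] = 42  (first piece 1, then f[8]=38)
One optimal cutting: 6 + 1 + 1 + 1 → $42.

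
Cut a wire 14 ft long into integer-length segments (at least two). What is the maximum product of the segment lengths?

Define P[k] = max over 1≤i<k of i · max(k−i, P[k−i]); the inner max lets the remainder stay uncut if that's better.
P[2] = 1×max(1,0) = 1×1 = 1
P[3] = max(1×2, 2×1) = 2
P[4] = max(1×3, 2×2, 3×1) = 4
P[5] = max(1×4, 2×3, 3×2, 4×1) = 6
P[6] = max(1×6, 2×4, 3×3, 4×2, 5×1) = 9
P[7] = max(1×9, 2×6, 3×4, 4×3, 5×2, 6×1) = 12
P[8] = max(1×12, 2×9, 3×6, …, 6×2, 7×1) = 18
P[9] = max(1×18, 2×12, 3×9, …, 7×2, 8×1) = 27
P[10] = max(1×27, 2×18, 3×12, …, 8×2, 9×1) = 36
P[11] = max(1×36, 2×27, 3×18, …, 9×2, 10×1) = 54
P[12] = max(1×54, 2×36, 3×27, …, 10×2, 11×1) = 81
P[13] = max(1×81, 2×54, 3×36, …, 11×2, 12×1) = 108
P[14] = max(1×108, 2×81, 3×54, …, 12×2, 13×1) = 162
One optimal split: 3 + 3 + 3 + 3 + 2; product 3×3×3×3×2 = 162.

162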